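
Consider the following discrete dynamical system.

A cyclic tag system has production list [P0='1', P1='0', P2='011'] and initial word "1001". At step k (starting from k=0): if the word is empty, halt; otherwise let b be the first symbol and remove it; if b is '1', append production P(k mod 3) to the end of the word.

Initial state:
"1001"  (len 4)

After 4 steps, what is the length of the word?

0) "1001"  (len 4)
1) "0011"  (len 4)
2) "011"  (len 3)
3) "11"  (len 2)
4) "11"  (len 2)

2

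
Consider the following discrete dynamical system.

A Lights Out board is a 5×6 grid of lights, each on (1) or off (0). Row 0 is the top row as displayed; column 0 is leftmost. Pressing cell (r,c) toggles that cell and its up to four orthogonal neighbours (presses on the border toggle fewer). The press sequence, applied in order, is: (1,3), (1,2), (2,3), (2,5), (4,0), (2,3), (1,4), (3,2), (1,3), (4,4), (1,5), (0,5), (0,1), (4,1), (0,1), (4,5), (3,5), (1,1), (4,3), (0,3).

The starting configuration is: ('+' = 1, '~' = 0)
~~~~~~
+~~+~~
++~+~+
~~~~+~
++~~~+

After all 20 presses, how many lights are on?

13

gen 0: ~~~~~~
+~~+~~
++~+~+
~~~~+~
++~~~+
gen 1: ~~~+~~
+~+~+~
++~~~+
~~~~+~
++~~~+
gen 2: ~~++~~
++~++~
+++~~+
~~~~+~
++~~~+
gen 3: ~~++~~
++~~+~
++~+++
~~~++~
++~~~+
gen 4: ~~++~~
++~~++
++~+~~
~~~+++
++~~~+
gen 5: ~~++~~
++~~++
++~+~~
+~~+++
~~~~~+
gen 6: ~~++~~
++~+++
+++~+~
+~~~++
~~~~~+
gen 7: ~~+++~
++~~~~
+++~~~
+~~~++
~~~~~+
gen 8: ~~+++~
++~~~~
++~~~~
++++++
~~+~~+
gen 9: ~~+~+~
+++++~
++~+~~
++++++
~~+~~+
gen 10: ~~+~+~
+++++~
++~+~~
++++~+
~~+++~
gen 11: ~~+~++
++++~+
++~+~+
++++~+
~~+++~
gen 12: ~~+~~~
++++~~
++~+~+
++++~+
~~+++~
gen 13: ++~~~~
+~++~~
++~+~+
++++~+
~~+++~
gen 14: ++~~~~
+~++~~
++~+~+
+~++~+
++~++~
gen 15: ~~+~~~
++++~~
++~+~+
+~++~+
++~++~
gen 16: ~~+~~~
++++~~
++~+~+
+~++~~
++~+~+
gen 17: ~~+~~~
++++~~
++~+~~
+~++++
++~+~~
gen 18: ~++~~~
~~~+~~
+~~+~~
+~++++
++~+~~
gen 19: ~++~~~
~~~+~~
+~~+~~
+~+~++
+++~+~
gen 20: ~+~++~
~~~~~~
+~~+~~
+~+~++
+++~+~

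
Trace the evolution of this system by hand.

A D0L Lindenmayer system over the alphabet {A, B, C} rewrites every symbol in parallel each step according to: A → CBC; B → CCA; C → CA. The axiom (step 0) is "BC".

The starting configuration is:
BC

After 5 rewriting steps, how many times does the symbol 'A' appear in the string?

50

step 0: BC
step 1: CCACA
step 2: CACACBCCACBC
step 3: CACBCCACBCCACCACACACBCCACCACA
step 4: CACBCCACCACACACBCCACCACACACBCCACACBCCACBCCACBCCACCACACACBCCACACBCCACBC
step 5: CACBCCACCACACACBCCACACBCCACBCCACBCCACCACACACBCCACACBCCACBC…CACBCCACACBCCACBCCACBCCACCACACACBCCACBCCACCACACACBCCACCACA  (len 169)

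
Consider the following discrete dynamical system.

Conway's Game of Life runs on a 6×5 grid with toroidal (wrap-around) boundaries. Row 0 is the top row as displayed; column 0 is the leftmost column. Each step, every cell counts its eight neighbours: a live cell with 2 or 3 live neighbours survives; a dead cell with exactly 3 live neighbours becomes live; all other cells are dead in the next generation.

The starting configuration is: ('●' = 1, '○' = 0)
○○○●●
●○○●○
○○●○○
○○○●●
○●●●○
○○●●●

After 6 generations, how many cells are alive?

13

[0] ○○○●●
●○○●○
○○●○○
○○○●●
○●●●○
○○●●●
[1] ●○○○○
○○●●○
○○●○○
○●○○●
●●○○○
●●○○○
[2] ●○●○●
○●●●○
○●●○○
○●●○○
○○●○●
○○○○●
[3] ●○●○●
○○○○●
●○○○○
●○○○○
●●●○○
○●○○●
[4] ○●○○●
○●○●●
●○○○●
●○○○●
○○●○●
○○○○●
[5] ○○●○●
○●●●○
○●○○○
○●○○○
○○○○●
○○○○●
[6] ●●●○●
●●○●○
●●○○○
●○○○○
●○○○○
●○○○●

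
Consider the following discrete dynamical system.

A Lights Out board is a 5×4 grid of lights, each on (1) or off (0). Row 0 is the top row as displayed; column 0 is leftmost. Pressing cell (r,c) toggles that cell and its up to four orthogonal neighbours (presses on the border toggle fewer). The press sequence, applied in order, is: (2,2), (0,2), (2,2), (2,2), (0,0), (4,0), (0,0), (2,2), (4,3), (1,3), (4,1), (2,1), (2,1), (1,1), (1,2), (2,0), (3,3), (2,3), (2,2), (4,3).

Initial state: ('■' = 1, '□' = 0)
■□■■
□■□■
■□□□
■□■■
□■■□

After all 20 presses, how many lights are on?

k=0  ■□■■
□■□■
■□□□
■□■■
□■■□
k=1  ■□■■
□■■■
■■■■
■□□■
□■■□
k=2  ■■□□
□■□■
■■■■
■□□■
□■■□
k=3  ■■□□
□■■■
■□□□
■□■■
□■■□
k=4  ■■□□
□■□■
■■■■
■□□■
□■■□
k=5  □□□□
■■□■
■■■■
■□□■
□■■□
k=6  □□□□
■■□■
■■■■
□□□■
■□■□
k=7  ■■□□
□■□■
■■■■
□□□■
■□■□
k=8  ■■□□
□■■■
■□□□
□□■■
■□■□
k=9  ■■□□
□■■■
■□□□
□□■□
■□□■
k=10  ■■□■
□■□□
■□□■
□□■□
■□□■
k=11  ■■□■
□■□□
■□□■
□■■□
□■■■
k=12  ■■□■
□□□□
□■■■
□□■□
□■■■
k=13  ■■□■
□■□□
■□□■
□■■□
□■■■
k=14  ■□□■
■□■□
■■□■
□■■□
□■■■
k=15  ■□■■
■■□■
■■■■
□■■□
□■■■
k=16  ■□■■
□■□■
□□■■
■■■□
□■■■
k=17  ■□■■
□■□■
□□■□
■■□■
□■■□
k=18  ■□■■
□■□□
□□□■
■■□□
□■■□
k=19  ■□■■
□■■□
□■■□
■■■□
□■■□
k=20  ■□■■
□■■□
□■■□
■■■■
□■□■

13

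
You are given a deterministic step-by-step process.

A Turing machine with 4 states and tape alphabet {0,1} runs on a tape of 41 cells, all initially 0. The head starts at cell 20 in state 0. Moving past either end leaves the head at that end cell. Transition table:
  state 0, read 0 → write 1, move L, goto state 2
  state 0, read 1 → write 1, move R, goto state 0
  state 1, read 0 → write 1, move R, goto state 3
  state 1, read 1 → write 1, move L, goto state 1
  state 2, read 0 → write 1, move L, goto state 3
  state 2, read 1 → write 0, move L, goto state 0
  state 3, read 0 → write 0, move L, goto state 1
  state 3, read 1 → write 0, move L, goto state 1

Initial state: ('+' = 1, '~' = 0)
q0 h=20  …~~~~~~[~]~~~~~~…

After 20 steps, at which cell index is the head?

t=0: q0 h=20  …~~~~~~[~]~~~~~~…
t=1: q2 h=19  …~~~~~~[~]+~~~~~…
t=2: q3 h=18  …~~~~~~[~]++~~~~…
t=3: q1 h=17  …~~~~~~[~]~++~~~…
t=4: q3 h=18  …~~~~~+[~]++~~~~…
t=5: q1 h=17  …~~~~~~[+]~++~~~…
t=6: q1 h=16  …~~~~~~[~]+~++~~…
t=7: q3 h=17  …~~~~~+[+]~++~~~…
t=8: q1 h=16  …~~~~~~[+]~~++~~…
t=9: q1 h=15  …~~~~~~[~]+~~++~…
t=10: q3 h=16  …~~~~~+[+]~~++~~…
t=11: q1 h=15  …~~~~~~[+]~~~++~…
t=12: q1 h=14  …~~~~~~[~]+~~~++…
t=13: q3 h=15  …~~~~~+[+]~~~++~…
t=14: q1 h=14  …~~~~~~[+]~~~~++…
t=15: q1 h=13  …~~~~~~[~]+~~~~+…
t=16: q3 h=14  …~~~~~+[+]~~~~++…
t=17: q1 h=13  …~~~~~~[+]~~~~~+…
t=18: q1 h=12  …~~~~~~[~]+~~~~~…
t=19: q3 h=13  …~~~~~+[+]~~~~~+…
t=20: q1 h=12  …~~~~~~[+]~~~~~~…

12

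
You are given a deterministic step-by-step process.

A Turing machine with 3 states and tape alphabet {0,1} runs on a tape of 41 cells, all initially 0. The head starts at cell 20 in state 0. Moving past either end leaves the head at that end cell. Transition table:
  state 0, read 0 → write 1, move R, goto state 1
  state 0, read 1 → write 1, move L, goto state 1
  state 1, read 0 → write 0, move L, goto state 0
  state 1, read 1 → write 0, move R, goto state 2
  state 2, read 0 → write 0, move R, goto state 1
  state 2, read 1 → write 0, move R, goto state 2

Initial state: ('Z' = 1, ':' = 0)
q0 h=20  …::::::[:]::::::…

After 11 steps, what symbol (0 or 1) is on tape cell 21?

[0] q0 h=20  …::::::[:]::::::…
[1] q1 h=21  …:::::Z[:]::::::…
[2] q0 h=20  …::::::[Z]::::::…
[3] q1 h=19  …::::::[:]Z:::::…
[4] q0 h=18  …::::::[:]:Z::::…
[5] q1 h=19  …:::::Z[:]Z:::::…
[6] q0 h=18  …::::::[Z]:Z::::…
[7] q1 h=17  …::::::[:]Z:Z:::…
[8] q0 h=16  …::::::[:]:Z:Z::…
[9] q1 h=17  …:::::Z[:]Z:Z:::…
[10] q0 h=16  …::::::[Z]:Z:Z::…
[11] q1 h=15  …::::::[:]Z:Z:Z:…

0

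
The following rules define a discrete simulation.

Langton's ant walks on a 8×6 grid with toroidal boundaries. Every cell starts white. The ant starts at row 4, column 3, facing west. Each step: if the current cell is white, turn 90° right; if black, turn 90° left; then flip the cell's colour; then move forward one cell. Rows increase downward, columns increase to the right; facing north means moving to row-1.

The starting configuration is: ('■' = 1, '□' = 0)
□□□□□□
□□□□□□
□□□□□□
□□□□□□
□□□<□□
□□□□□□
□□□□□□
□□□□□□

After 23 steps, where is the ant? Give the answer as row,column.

0) □□□□□□
□□□□□□
□□□□□□
□□□□□□
□□□<□□
□□□□□□
□□□□□□
□□□□□□
1) □□□□□□
□□□□□□
□□□□□□
□□□^□□
□□□■□□
□□□□□□
□□□□□□
□□□□□□
2) □□□□□□
□□□□□□
□□□□□□
□□□■>□
□□□■□□
□□□□□□
□□□□□□
□□□□□□
3) □□□□□□
□□□□□□
□□□□□□
□□□■■□
□□□■v□
□□□□□□
□□□□□□
□□□□□□
4) □□□□□□
□□□□□□
□□□□□□
□□□■■□
□□□<■□
□□□□□□
□□□□□□
□□□□□□
5) □□□□□□
□□□□□□
□□□□□□
□□□■■□
□□□□■□
□□□v□□
□□□□□□
□□□□□□
6) □□□□□□
□□□□□□
□□□□□□
□□□■■□
□□□□■□
□□<■□□
□□□□□□
□□□□□□
7) □□□□□□
□□□□□□
□□□□□□
□□□■■□
□□^□■□
□□■■□□
□□□□□□
□□□□□□
8) □□□□□□
□□□□□□
□□□□□□
□□□■■□
□□■>■□
□□■■□□
□□□□□□
□□□□□□
9) □□□□□□
□□□□□□
□□□□□□
□□□■■□
□□■■■□
□□■v□□
□□□□□□
□□□□□□
10) □□□□□□
□□□□□□
□□□□□□
□□□■■□
□□■■■□
□□■□>□
□□□□□□
□□□□□□
11) □□□□□□
□□□□□□
□□□□□□
□□□■■□
□□■■■□
□□■□■□
□□□□v□
□□□□□□
12) □□□□□□
□□□□□□
□□□□□□
□□□■■□
□□■■■□
□□■□■□
□□□<■□
□□□□□□
13) □□□□□□
□□□□□□
□□□□□□
□□□■■□
□□■■■□
□□■^■□
□□□■■□
□□□□□□
14) □□□□□□
□□□□□□
□□□□□□
□□□■■□
□□■■■□
□□■■>□
□□□■■□
□□□□□□
15) □□□□□□
□□□□□□
□□□□□□
□□□■■□
□□■■^□
□□■■□□
□□□■■□
□□□□□□
16) □□□□□□
□□□□□□
□□□□□□
□□□■■□
□□■<□□
□□■■□□
□□□■■□
□□□□□□
17) □□□□□□
□□□□□□
□□□□□□
□□□■■□
□□■□□□
□□■v□□
□□□■■□
□□□□□□
18) □□□□□□
□□□□□□
□□□□□□
□□□■■□
□□■□□□
□□■□>□
□□□■■□
□□□□□□
19) □□□□□□
□□□□□□
□□□□□□
□□□■■□
□□■□□□
□□■□■□
□□□■v□
□□□□□□
20) □□□□□□
□□□□□□
□□□□□□
□□□■■□
□□■□□□
□□■□■□
□□□■□>
□□□□□□
21) □□□□□□
□□□□□□
□□□□□□
□□□■■□
□□■□□□
□□■□■□
□□□■□■
□□□□□v
22) □□□□□□
□□□□□□
□□□□□□
□□□■■□
□□■□□□
□□■□■□
□□□■□■
□□□□<■
23) □□□□□□
□□□□□□
□□□□□□
□□□■■□
□□■□□□
□□■□■□
□□□■^■
□□□□■■

6,4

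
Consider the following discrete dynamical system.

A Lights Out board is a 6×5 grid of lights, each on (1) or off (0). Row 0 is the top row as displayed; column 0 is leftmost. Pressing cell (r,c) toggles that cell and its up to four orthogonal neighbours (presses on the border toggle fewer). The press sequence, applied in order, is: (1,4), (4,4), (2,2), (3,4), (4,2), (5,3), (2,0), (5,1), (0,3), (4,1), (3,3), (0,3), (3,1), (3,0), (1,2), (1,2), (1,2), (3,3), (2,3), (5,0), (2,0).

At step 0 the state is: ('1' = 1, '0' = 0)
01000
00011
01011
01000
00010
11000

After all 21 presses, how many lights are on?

13

[0] 01000
00011
01011
01000
00010
11000
[1] 01001
00000
01010
01000
00010
11000
[2] 01001
00000
01010
01001
00001
11001
[3] 01001
00100
00100
01101
00001
11001
[4] 01001
00100
00101
01110
00000
11001
[5] 01001
00100
00101
01010
01110
11101
[6] 01001
00100
00101
01010
01100
11010
[7] 01001
10100
11101
11010
01100
11010
[8] 01001
10100
11101
11010
00100
00110
[9] 01110
10110
11101
11010
00100
00110
[10] 01110
10110
11101
10010
11000
01110
[11] 01110
10110
11111
10101
11010
01110
[12] 01001
10100
11111
10101
11010
01110
[13] 01001
10100
10111
01001
10010
01110
[14] 01001
10100
00111
10001
00010
01110
[15] 01101
11010
00011
10001
00010
01110
[16] 01001
10100
00111
10001
00010
01110
[17] 01101
11010
00011
10001
00010
01110
[18] 01101
11010
00001
10110
00000
01110
[19] 01101
11000
00110
10100
00000
01110
[20] 01101
11000
00110
10100
10000
10110
[21] 01101
01000
11110
00100
10000
10110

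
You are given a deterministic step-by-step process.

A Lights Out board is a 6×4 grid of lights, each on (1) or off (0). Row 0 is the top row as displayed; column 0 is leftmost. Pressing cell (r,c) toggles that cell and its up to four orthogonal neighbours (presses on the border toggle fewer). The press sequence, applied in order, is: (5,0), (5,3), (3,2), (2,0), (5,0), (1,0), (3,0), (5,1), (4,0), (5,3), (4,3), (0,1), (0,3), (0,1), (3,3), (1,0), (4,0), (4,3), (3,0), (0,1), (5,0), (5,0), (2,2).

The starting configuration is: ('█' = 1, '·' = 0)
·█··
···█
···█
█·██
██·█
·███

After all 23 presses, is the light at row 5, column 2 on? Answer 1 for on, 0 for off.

t=0: ·█··
···█
···█
█·██
██·█
·███
t=1: ·█··
···█
···█
█·██
·█·█
█·██
t=2: ·█··
···█
···█
█·██
·█··
█···
t=3: ·█··
···█
··██
██··
·██·
█···
t=4: ·█··
█··█
████
·█··
·██·
█···
t=5: ·█··
█··█
████
·█··
███·
·█··
t=6: ██··
·█·█
·███
·█··
███·
·█··
t=7: ██··
·█·█
████
█···
·██·
·█··
t=8: ██··
·█·█
████
█···
··█·
█·█·
t=9: ██··
·█·█
████
····
███·
··█·
t=10: ██··
·█·█
████
····
████
···█
t=11: ██··
·█·█
████
···█
██··
····
t=12: ··█·
···█
████
···█
██··
····
t=13: ···█
····
████
···█
██··
····
t=14: ████
·█··
████
···█
██··
····
t=15: ████
·█··
███·
··█·
██·█
····
t=16: ·███
█···
·██·
··█·
██·█
····
t=17: ·███
█···
·██·
█·█·
···█
█···
t=18: ·███
█···
·██·
█·██
··█·
█··█
t=19: ·███
█···
███·
·███
█·█·
█··█
t=20: █··█
██··
███·
·███
█·█·
█··█
t=21: █··█
██··
███·
·███
··█·
·█·█
t=22: █··█
██··
███·
·███
█·█·
█··█
t=23: █··█
███·
█··█
·█·█
█·█·
█··█

0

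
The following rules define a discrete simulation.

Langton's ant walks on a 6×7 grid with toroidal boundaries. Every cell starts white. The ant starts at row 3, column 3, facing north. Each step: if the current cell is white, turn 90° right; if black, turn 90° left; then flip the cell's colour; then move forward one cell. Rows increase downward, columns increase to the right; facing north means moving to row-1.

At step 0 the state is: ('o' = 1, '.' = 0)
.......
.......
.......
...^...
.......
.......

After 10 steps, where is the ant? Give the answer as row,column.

4,2

gen 0: .......
.......
.......
...^...
.......
.......
gen 1: .......
.......
.......
...o>..
.......
.......
gen 2: .......
.......
.......
...oo..
....v..
.......
gen 3: .......
.......
.......
...oo..
...<o..
.......
gen 4: .......
.......
.......
...^o..
...oo..
.......
gen 5: .......
.......
.......
..<.o..
...oo..
.......
gen 6: .......
.......
..^....
..o.o..
...oo..
.......
gen 7: .......
.......
..o>...
..o.o..
...oo..
.......
gen 8: .......
.......
..oo...
..ovo..
...oo..
.......
gen 9: .......
.......
..oo...
..<oo..
...oo..
.......
gen 10: .......
.......
..oo...
...oo..
..voo..
.......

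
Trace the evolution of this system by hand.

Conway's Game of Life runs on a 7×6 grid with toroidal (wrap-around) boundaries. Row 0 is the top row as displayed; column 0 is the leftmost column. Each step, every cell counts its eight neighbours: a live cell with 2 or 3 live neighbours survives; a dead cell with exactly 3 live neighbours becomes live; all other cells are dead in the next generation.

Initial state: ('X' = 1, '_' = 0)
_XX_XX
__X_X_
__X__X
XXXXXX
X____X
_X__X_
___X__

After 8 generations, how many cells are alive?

12

t=0: _XX_XX
__X_X_
__X__X
XXXXXX
X____X
_X__X_
___X__
t=1: _XX_XX
X_X_X_
______
__XX__
______
X___XX
XX_X_X
t=2: ______
X_X_X_
_XX___
______
___XXX
_X__X_
___X__
t=3: ___X__
__XX__
_XXX__
__XXX_
___XXX
__X__X
______
t=4: __XX__
_X__X_
_X____
_X___X
_____X
___X_X
______
t=5: __XX__
_X_X__
_XX___
______
_____X
____X_
__XXX_
t=6: _X____
_X_X__
_XX___
______
______
____XX
__X_X_
t=7: _X_X__
XX____
_XX___
______
______
___XXX
___XXX
t=8: _X_X_X
X_____
XXX___
______
____X_
___X_X
X____X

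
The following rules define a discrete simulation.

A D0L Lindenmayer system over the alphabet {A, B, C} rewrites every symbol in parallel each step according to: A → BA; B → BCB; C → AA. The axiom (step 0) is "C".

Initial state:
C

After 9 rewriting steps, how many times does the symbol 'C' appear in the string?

550

[0] C
[1] AA
[2] BABA
[3] BCBBABCBBA
[4] BCBAABCBBCBBABCBAABCBBCBBA
[5] BCBAABCBBABABCBAABCBBCBAABCBBCBBABCBAABCBBABABCBAABCBBCBAABCBBCBBA
[6] BCBAABCBBABABCBAABCBBCBBABCBBABCBAABCBBABABCBAABCBBCBAABCB…BCBBABCBAABCBBABABCBAABCBBCBAABCBBABABCBAABCBBCBAABCBBCBBA  (len 166)
[7] BCBAABCBBABABCBAABCBBCBBABCBBABCBAABCBBABABCBAABCBBCBAABCB…BCBBABCBAABCBBABABCBAABCBBCBAABCBBABABCBAABCBBCBAABCBBCBBA  (len 418)
[8] BCBAABCBBABABCBAABCBBCBBABCBBABCBAABCBBABABCBAABCBBCBAABCB…BCBBABCBAABCBBABABCBAABCBBCBAABCBBABABCBAABCBBCBAABCBBCBBA  (len 1054)
[9] BCBAABCBBABABCBAABCBBCBBABCBBABCBAABCBBABABCBAABCBBCBAABCB…BCBBABCBAABCBBABABCBAABCBBCBAABCBBABABCBAABCBBCBAABCBBCBBA  (len 2658)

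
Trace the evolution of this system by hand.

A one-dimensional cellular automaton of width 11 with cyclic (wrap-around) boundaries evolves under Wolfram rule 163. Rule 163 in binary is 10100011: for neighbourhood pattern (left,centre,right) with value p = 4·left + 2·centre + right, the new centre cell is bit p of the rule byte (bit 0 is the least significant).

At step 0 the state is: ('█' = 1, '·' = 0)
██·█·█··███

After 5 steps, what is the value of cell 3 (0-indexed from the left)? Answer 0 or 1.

1

step 0: ██·█·█··███
step 1: █·█·█··█·██
step 2: ·█·█··█·█·█
step 3: █·█··█·█·█·
step 4: ·█··█·█·█·█
step 5: █··█·█·█·█·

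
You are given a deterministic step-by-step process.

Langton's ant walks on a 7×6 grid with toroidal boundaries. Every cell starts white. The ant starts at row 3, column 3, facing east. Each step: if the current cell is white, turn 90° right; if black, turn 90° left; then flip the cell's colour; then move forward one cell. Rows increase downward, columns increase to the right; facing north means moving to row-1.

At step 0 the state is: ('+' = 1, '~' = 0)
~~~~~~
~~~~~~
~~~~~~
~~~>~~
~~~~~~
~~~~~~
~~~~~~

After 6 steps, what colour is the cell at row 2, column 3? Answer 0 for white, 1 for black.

1

gen 0: ~~~~~~
~~~~~~
~~~~~~
~~~>~~
~~~~~~
~~~~~~
~~~~~~
gen 1: ~~~~~~
~~~~~~
~~~~~~
~~~+~~
~~~v~~
~~~~~~
~~~~~~
gen 2: ~~~~~~
~~~~~~
~~~~~~
~~~+~~
~~<+~~
~~~~~~
~~~~~~
gen 3: ~~~~~~
~~~~~~
~~~~~~
~~^+~~
~~++~~
~~~~~~
~~~~~~
gen 4: ~~~~~~
~~~~~~
~~~~~~
~~+>~~
~~++~~
~~~~~~
~~~~~~
gen 5: ~~~~~~
~~~~~~
~~~^~~
~~+~~~
~~++~~
~~~~~~
~~~~~~
gen 6: ~~~~~~
~~~~~~
~~~+>~
~~+~~~
~~++~~
~~~~~~
~~~~~~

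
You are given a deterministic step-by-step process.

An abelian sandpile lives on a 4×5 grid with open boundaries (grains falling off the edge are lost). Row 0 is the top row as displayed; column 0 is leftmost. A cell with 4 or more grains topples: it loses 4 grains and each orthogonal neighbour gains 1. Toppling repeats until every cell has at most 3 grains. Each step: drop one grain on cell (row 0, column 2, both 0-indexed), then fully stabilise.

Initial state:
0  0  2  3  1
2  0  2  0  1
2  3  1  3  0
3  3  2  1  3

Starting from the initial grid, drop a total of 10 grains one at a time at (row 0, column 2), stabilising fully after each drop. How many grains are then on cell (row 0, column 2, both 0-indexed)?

k=0  0  0  2  3  1
2  0  2  0  1
2  3  1  3  0
3  3  2  1  3
k=1  0  0  3  3  1
2  0  2  0  1
2  3  1  3  0
3  3  2  1  3
k=2  0  1  1  0  2
2  0  3  1  1
2  3  1  3  0
3  3  2  1  3
k=3  0  1  2  0  2
2  0  3  1  1
2  3  1  3  0
3  3  2  1  3
k=4  0  1  3  0  2
2  0  3  1  1
2  3  1  3  0
3  3  2  1  3
k=5  0  2  1  1  2
2  1  0  2  1
2  3  2  3  0
3  3  2  1  3
k=6  0  2  2  1  2
2  1  0  2  1
2  3  2  3  0
3  3  2  1  3
k=7  0  2  3  1  2
2  1  0  2  1
2  3  2  3  0
3  3  2  1  3
k=8  0  3  0  2  2
2  1  1  2  1
2  3  2  3  0
3  3  2  1  3
k=9  0  3  1  2  2
2  1  1  2  1
2  3  2  3  0
3  3  2  1  3
k=10  0  3  2  2  2
2  1  1  2  1
2  3  2  3  0
3  3  2  1  3

2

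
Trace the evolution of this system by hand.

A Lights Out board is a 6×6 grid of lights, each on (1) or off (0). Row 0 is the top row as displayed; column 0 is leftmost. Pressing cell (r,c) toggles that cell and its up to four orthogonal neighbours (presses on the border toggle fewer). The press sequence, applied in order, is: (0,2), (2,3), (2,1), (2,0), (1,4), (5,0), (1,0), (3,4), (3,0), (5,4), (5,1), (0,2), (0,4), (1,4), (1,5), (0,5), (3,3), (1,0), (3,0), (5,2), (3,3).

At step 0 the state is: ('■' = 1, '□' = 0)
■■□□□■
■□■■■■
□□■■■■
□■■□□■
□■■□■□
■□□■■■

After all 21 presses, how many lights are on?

17

step 0: ■■□□□■
■□■■■■
□□■■■■
□■■□□■
□■■□■□
■□□■■■
step 1: ■□■■□■
■□□■■■
□□■■■■
□■■□□■
□■■□■□
■□□■■■
step 2: ■□■■□■
■□□□■■
□□□□□■
□■■■□■
□■■□■□
■□□■■■
step 3: ■□■■□■
■■□□■■
■■■□□■
□□■■□■
□■■□■□
■□□■■■
step 4: ■□■■□■
□■□□■■
□□■□□■
■□■■□■
□■■□■□
■□□■■■
step 5: ■□■■■■
□■□■□□
□□■□■■
■□■■□■
□■■□■□
■□□■■■
step 6: ■□■■■■
□■□■□□
□□■□■■
■□■■□■
■■■□■□
□■□■■■
step 7: □□■■■■
■□□■□□
■□■□■■
■□■■□■
■■■□■□
□■□■■■
step 8: □□■■■■
■□□■□□
■□■□□■
■□■□■□
■■■□□□
□■□■■■
step 9: □□■■■■
■□□■□□
□□■□□■
□■■□■□
□■■□□□
□■□■■■
step 10: □□■■■■
■□□■□□
□□■□□■
□■■□■□
□■■□■□
□■□□□□
step 11: □□■■■■
■□□■□□
□□■□□■
□■■□■□
□□■□■□
■□■□□□
step 12: □■□□■■
■□■■□□
□□■□□■
□■■□■□
□□■□■□
■□■□□□
step 13: □■□■□□
■□■■■□
□□■□□■
□■■□■□
□□■□■□
■□■□□□
step 14: □■□■■□
■□■□□■
□□■□■■
□■■□■□
□□■□■□
■□■□□□
step 15: □■□■■■
■□■□■□
□□■□■□
□■■□■□
□□■□■□
■□■□□□
step 16: □■□■□□
■□■□■■
□□■□■□
□■■□■□
□□■□■□
■□■□□□
step 17: □■□■□□
■□■□■■
□□■■■□
□■□■□□
□□■■■□
■□■□□□
step 18: ■■□■□□
□■■□■■
■□■■■□
□■□■□□
□□■■■□
■□■□□□
step 19: ■■□■□□
□■■□■■
□□■■■□
■□□■□□
■□■■■□
■□■□□□
step 20: ■■□■□□
□■■□■■
□□■■■□
■□□■□□
■□□■■□
■■□■□□
step 21: ■■□■□□
□■■□■■
□□■□■□
■□■□■□
■□□□■□
■■□■□□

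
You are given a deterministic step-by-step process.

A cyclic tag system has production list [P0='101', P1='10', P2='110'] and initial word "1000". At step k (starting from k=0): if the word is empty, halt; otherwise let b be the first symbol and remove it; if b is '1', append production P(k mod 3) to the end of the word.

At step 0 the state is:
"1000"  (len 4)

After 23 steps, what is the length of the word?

t=0: "1000"  (len 4)
t=1: "000101"  (len 6)
t=2: "00101"  (len 5)
t=3: "0101"  (len 4)
t=4: "101"  (len 3)
t=5: "0110"  (len 4)
t=6: "110"  (len 3)
t=7: "10101"  (len 5)
t=8: "010110"  (len 6)
t=9: "10110"  (len 5)
t=10: "0110101"  (len 7)
t=11: "110101"  (len 6)
t=12: "10101110"  (len 8)
t=13: "0101110101"  (len 10)
t=14: "101110101"  (len 9)
t=15: "01110101110"  (len 11)
t=16: "1110101110"  (len 10)
t=17: "11010111010"  (len 11)
t=18: "1010111010110"  (len 13)
t=19: "010111010110101"  (len 15)
t=20: "10111010110101"  (len 14)
t=21: "0111010110101110"  (len 16)
t=22: "111010110101110"  (len 15)
t=23: "1101011010111010"  (len 16)

16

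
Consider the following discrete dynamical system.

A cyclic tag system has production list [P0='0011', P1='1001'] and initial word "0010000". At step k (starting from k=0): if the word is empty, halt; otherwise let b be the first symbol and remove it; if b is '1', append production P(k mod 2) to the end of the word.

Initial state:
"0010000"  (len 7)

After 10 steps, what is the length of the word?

step 0: "0010000"  (len 7)
step 1: "010000"  (len 6)
step 2: "10000"  (len 5)
step 3: "00000011"  (len 8)
step 4: "0000011"  (len 7)
step 5: "000011"  (len 6)
step 6: "00011"  (len 5)
step 7: "0011"  (len 4)
step 8: "011"  (len 3)
step 9: "11"  (len 2)
step 10: "11001"  (len 5)

5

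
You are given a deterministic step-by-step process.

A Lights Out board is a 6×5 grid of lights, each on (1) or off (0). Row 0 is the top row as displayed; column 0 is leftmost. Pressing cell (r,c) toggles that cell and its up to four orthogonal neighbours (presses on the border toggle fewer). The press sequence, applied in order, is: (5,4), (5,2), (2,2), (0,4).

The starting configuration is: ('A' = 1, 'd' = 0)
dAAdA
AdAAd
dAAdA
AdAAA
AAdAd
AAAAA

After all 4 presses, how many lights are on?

0) dAAdA
AdAAd
dAAdA
AdAAA
AAdAd
AAAAA
1) dAAdA
AdAAd
dAAdA
AdAAA
AAdAA
AAAdd
2) dAAdA
AdAAd
dAAdA
AdAAA
AAAAA
AddAd
3) dAAdA
AddAd
dddAA
AddAA
AAAAA
AddAd
4) dAAAd
AddAA
dddAA
AddAA
AAAAA
AddAd

18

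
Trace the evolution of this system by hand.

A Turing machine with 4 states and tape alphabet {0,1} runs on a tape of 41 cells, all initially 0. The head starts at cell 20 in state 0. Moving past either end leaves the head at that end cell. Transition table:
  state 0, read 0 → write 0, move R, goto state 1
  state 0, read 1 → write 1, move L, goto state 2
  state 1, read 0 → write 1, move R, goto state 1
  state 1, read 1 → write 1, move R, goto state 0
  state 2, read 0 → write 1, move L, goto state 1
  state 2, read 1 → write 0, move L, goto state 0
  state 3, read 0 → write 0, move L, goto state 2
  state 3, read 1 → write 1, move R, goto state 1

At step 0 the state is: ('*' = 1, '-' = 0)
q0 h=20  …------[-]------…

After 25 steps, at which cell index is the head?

37

step 0: q0 h=20  …------[-]------…
step 1: q1 h=21  …------[-]------…
step 2: q1 h=22  …-----*[-]------…
step 3: q1 h=23  …----**[-]------…
step 4: q1 h=24  …---***[-]------…
step 5: q1 h=25  …--****[-]------…
step 6: q1 h=26  …-*****[-]------…
step 7: q1 h=27  …******[-]------…
step 8: q1 h=28  …******[-]------…
step 9: q1 h=29  …******[-]------…
step 10: q1 h=30  …******[-]------…
step 11: q1 h=31  …******[-]------…
step 12: q1 h=32  …******[-]------…
step 13: q1 h=33  …******[-]------…
step 14: q1 h=34  …******[-]------|
step 15: q1 h=35  …******[-]-----|
step 16: q1 h=36  …******[-]----|
step 17: q1 h=37  …******[-]---|
step 18: q1 h=38  …******[-]--|
step 19: q1 h=39  …******[-]-|
step 20: q1 h=40  …******[-]|
step 21: q1 h=40  …******[*]|
step 22: q0 h=40  …******[*]|
step 23: q2 h=39  …******[*]*|
step 24: q0 h=38  …******[*]-*|
step 25: q2 h=37  …******[*]*-*|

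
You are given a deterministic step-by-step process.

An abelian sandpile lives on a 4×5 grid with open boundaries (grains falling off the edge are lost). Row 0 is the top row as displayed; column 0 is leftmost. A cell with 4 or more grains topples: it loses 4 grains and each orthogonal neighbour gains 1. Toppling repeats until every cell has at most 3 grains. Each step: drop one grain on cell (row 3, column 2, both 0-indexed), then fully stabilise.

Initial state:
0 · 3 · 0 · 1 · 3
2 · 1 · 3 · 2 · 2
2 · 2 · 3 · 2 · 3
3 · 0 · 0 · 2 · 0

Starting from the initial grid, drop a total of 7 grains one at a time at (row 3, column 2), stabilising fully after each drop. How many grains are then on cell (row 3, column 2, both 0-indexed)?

1

0) 0 · 3 · 0 · 1 · 3
2 · 1 · 3 · 2 · 2
2 · 2 · 3 · 2 · 3
3 · 0 · 0 · 2 · 0
1) 0 · 3 · 0 · 1 · 3
2 · 1 · 3 · 2 · 2
2 · 2 · 3 · 2 · 3
3 · 0 · 1 · 2 · 0
2) 0 · 3 · 0 · 1 · 3
2 · 1 · 3 · 2 · 2
2 · 2 · 3 · 2 · 3
3 · 0 · 2 · 2 · 0
3) 0 · 3 · 0 · 1 · 3
2 · 1 · 3 · 2 · 2
2 · 2 · 3 · 2 · 3
3 · 0 · 3 · 2 · 0
4) 0 · 3 · 1 · 1 · 3
2 · 2 · 0 · 3 · 2
2 · 3 · 1 · 3 · 3
3 · 1 · 1 · 3 · 0
5) 0 · 3 · 1 · 1 · 3
2 · 2 · 0 · 3 · 2
2 · 3 · 1 · 3 · 3
3 · 1 · 2 · 3 · 0
6) 0 · 3 · 1 · 1 · 3
2 · 2 · 0 · 3 · 2
2 · 3 · 1 · 3 · 3
3 · 1 · 3 · 3 · 0
7) 0 · 3 · 1 · 3 · 0
2 · 2 · 1 · 1 · 1
2 · 3 · 3 · 2 · 1
3 · 2 · 1 · 1 · 2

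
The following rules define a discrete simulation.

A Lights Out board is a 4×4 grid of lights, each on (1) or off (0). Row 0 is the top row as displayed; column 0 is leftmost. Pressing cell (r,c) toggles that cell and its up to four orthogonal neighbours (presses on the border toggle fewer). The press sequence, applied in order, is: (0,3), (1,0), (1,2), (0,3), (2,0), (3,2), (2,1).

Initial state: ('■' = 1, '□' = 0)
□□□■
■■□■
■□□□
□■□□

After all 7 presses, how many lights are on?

t=0: □□□■
■■□■
■□□□
□■□□
t=1: □□■□
■■□□
■□□□
□■□□
t=2: ■□■□
□□□□
□□□□
□■□□
t=3: ■□□□
□■■■
□□■□
□■□□
t=4: ■□■■
□■■□
□□■□
□■□□
t=5: ■□■■
■■■□
■■■□
■■□□
t=6: ■□■■
■■■□
■■□□
■□■■
t=7: ■□■■
■□■□
□□■□
■■■■

10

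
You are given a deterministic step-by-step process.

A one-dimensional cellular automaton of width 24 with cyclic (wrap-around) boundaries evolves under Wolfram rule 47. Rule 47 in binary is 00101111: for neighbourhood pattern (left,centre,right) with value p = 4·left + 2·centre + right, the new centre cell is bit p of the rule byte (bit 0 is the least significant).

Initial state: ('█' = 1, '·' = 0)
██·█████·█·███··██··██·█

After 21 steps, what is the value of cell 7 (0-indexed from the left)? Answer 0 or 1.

1

gen 0: ██·█████·█·███··██··██·█
gen 1: ··██····████···██··██·██
gen 2: ·██··████····███··██·██·
gen 3: ██··██····████···██·██··
gen 4: █··██··████····███·██··█
gen 5: ··██··██····████··██··██
gen 6: ·██··██··████····██··██·
gen 7: ██··██··██····████··██··
gen 8: █··██··██··████····██··█
gen 9: ··██··██··██····████··██
gen 10: ·██··██··██··████····██·
gen 11: ██··██··██··██····████··
gen 12: █··██··██··██··████····█
gen 13: ··██··██··██··██····████
gen 14: ·██··██··██··██··████···
gen 15: ██··██··██··██··██····██
gen 16: ···██··██··██··██··████·
gen 17: ████··██··██··██··██····
gen 18: █····██··██··██··██··███
gen 19: ··████··██··██··██··██··
gen 20: ███····██··██··██··██··█
gen 21: ····████··██··██··██··██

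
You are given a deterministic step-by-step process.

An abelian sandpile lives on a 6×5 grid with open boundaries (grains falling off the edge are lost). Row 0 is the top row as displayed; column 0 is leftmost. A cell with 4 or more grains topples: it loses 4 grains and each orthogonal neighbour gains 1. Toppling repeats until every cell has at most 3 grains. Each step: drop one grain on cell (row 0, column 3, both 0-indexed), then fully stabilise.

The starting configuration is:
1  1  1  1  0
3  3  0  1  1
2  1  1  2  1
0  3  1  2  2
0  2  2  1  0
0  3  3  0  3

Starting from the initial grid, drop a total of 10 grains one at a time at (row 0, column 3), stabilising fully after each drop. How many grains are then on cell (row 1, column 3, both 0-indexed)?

k=0  1  1  1  1  0
3  3  0  1  1
2  1  1  2  1
0  3  1  2  2
0  2  2  1  0
0  3  3  0  3
k=1  1  1  1  2  0
3  3  0  1  1
2  1  1  2  1
0  3  1  2  2
0  2  2  1  0
0  3  3  0  3
k=2  1  1  1  3  0
3  3  0  1  1
2  1  1  2  1
0  3  1  2  2
0  2  2  1  0
0  3  3  0  3
k=3  1  1  2  0  1
3  3  0  2  1
2  1  1  2  1
0  3  1  2  2
0  2  2  1  0
0  3  3  0  3
k=4  1  1  2  1  1
3  3  0  2  1
2  1  1  2  1
0  3  1  2  2
0  2  2  1  0
0  3  3  0  3
k=5  1  1  2  2  1
3  3  0  2  1
2  1  1  2  1
0  3  1  2  2
0  2  2  1  0
0  3  3  0  3
k=6  1  1  2  3  1
3  3  0  2  1
2  1  1  2  1
0  3  1  2  2
0  2  2  1  0
0  3  3  0  3
k=7  1  1  3  0  2
3  3  0  3  1
2  1  1  2  1
0  3  1  2  2
0  2  2  1  0
0  3  3  0  3
k=8  1  1  3  1  2
3  3  0  3  1
2  1  1  2  1
0  3  1  2  2
0  2  2  1  0
0  3  3  0  3
k=9  1  1  3  2  2
3  3  0  3  1
2  1  1  2  1
0  3  1  2  2
0  2  2  1  0
0  3  3  0  3
k=10  1  1  3  3  2
3  3  0  3  1
2  1  1  2  1
0  3  1  2  2
0  2  2  1  0
0  3  3  0  3

3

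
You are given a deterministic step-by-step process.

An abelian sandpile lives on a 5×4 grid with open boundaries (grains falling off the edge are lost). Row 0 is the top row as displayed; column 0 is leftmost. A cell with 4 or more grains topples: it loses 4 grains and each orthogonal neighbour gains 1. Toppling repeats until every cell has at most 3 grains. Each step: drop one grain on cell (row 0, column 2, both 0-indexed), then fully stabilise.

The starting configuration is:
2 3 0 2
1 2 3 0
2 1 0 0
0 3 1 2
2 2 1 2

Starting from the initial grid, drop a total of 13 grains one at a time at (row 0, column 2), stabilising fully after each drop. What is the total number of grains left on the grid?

32

gen 0: 2 3 0 2
1 2 3 0
2 1 0 0
0 3 1 2
2 2 1 2
gen 1: 2 3 1 2
1 2 3 0
2 1 0 0
0 3 1 2
2 2 1 2
gen 2: 2 3 2 2
1 2 3 0
2 1 0 0
0 3 1 2
2 2 1 2
gen 3: 2 3 3 2
1 2 3 0
2 1 0 0
0 3 1 2
2 2 1 2
gen 4: 3 1 2 3
2 0 1 1
2 2 1 0
0 3 1 2
2 2 1 2
gen 5: 3 1 3 3
2 0 1 1
2 2 1 0
0 3 1 2
2 2 1 2
gen 6: 3 2 1 0
2 0 2 2
2 2 1 0
0 3 1 2
2 2 1 2
gen 7: 3 2 2 0
2 0 2 2
2 2 1 0
0 3 1 2
2 2 1 2
gen 8: 3 2 3 0
2 0 2 2
2 2 1 0
0 3 1 2
2 2 1 2
gen 9: 3 3 0 1
2 0 3 2
2 2 1 0
0 3 1 2
2 2 1 2
gen 10: 3 3 1 1
2 0 3 2
2 2 1 0
0 3 1 2
2 2 1 2
gen 11: 3 3 2 1
2 0 3 2
2 2 1 0
0 3 1 2
2 2 1 2
gen 12: 3 3 3 1
2 0 3 2
2 2 1 0
0 3 1 2
2 2 1 2
gen 13: 0 1 2 2
3 2 0 3
2 2 2 0
0 3 1 2
2 2 1 2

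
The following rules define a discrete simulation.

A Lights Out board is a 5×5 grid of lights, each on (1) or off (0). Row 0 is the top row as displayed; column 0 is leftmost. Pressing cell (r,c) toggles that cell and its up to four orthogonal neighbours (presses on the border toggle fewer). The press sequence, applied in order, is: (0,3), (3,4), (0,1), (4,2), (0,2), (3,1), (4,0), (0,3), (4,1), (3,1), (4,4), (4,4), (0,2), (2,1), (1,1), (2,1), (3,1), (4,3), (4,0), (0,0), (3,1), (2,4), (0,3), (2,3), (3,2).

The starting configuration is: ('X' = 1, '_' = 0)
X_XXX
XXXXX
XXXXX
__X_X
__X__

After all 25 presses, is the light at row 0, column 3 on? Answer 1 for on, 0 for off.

0

gen 0: X_XXX
XXXXX
XXXXX
__X_X
__X__
gen 1: X____
XXX_X
XXXXX
__X_X
__X__
gen 2: X____
XXX_X
XXXX_
__XX_
__X_X
gen 3: _XX__
X_X_X
XXXX_
__XX_
__X_X
gen 4: _XX__
X_X_X
XXXX_
___X_
_X_XX
gen 5: ___X_
X___X
XXXX_
___X_
_X_XX
gen 6: ___X_
X___X
X_XX_
XXXX_
___XX
gen 7: ___X_
X___X
X_XX_
_XXX_
XX_XX
gen 8: __X_X
X__XX
X_XX_
_XXX_
XX_XX
gen 9: __X_X
X__XX
X_XX_
__XX_
__XXX
gen 10: __X_X
X__XX
XXXX_
XX_X_
_XXXX
gen 11: __X_X
X__XX
XXXX_
XX_XX
_XX__
gen 12: __X_X
X__XX
XXXX_
XX_X_
_XXXX
gen 13: _X_XX
X_XXX
XXXX_
XX_X_
_XXXX
gen 14: _X_XX
XXXXX
___X_
X__X_
_XXXX
gen 15: ___XX
___XX
_X_X_
X__X_
_XXXX
gen 16: ___XX
_X_XX
X_XX_
XX_X_
_XXXX
gen 17: ___XX
_X_XX
XXXX_
__XX_
__XXX
gen 18: ___XX
_X_XX
XXXX_
__X__
_____
gen 19: ___XX
_X_XX
XXXX_
X_X__
XX___
gen 20: XX_XX
XX_XX
XXXX_
X_X__
XX___
gen 21: XX_XX
XX_XX
X_XX_
_X___
X____
gen 22: XX_XX
XX_X_
X_X_X
_X__X
X____
gen 23: XXX__
XX___
X_X_X
_X__X
X____
gen 24: XXX__
XX_X_
X__X_
_X_XX
X____
gen 25: XXX__
XX_X_
X_XX_
__X_X
X_X__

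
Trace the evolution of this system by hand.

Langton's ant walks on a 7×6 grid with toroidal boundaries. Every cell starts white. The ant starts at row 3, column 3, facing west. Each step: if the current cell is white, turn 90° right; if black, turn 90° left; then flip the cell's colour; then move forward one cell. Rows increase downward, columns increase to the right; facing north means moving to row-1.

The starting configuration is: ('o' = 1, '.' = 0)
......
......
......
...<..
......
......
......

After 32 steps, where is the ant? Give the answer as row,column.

5,5

step 0: ......
......
......
...<..
......
......
......
step 1: ......
......
...^..
...o..
......
......
......
step 2: ......
......
...o>.
...o..
......
......
......
step 3: ......
......
...oo.
...ov.
......
......
......
step 4: ......
......
...oo.
...<o.
......
......
......
step 5: ......
......
...oo.
....o.
...v..
......
......
step 6: ......
......
...oo.
....o.
..<o..
......
......
step 7: ......
......
...oo.
..^.o.
..oo..
......
......
step 8: ......
......
...oo.
..o>o.
..oo..
......
......
step 9: ......
......
...oo.
..ooo.
..ov..
......
......
step 10: ......
......
...oo.
..ooo.
..o.>.
......
......
step 11: ......
......
...oo.
..ooo.
..o.o.
....v.
......
step 12: ......
......
...oo.
..ooo.
..o.o.
...<o.
......
step 13: ......
......
...oo.
..ooo.
..o^o.
...oo.
......
step 14: ......
......
...oo.
..ooo.
..oo>.
...oo.
......
step 15: ......
......
...oo.
..oo^.
..oo..
...oo.
......
step 16: ......
......
...oo.
..o<..
..oo..
...oo.
......
step 17: ......
......
...oo.
..o...
..ov..
...oo.
......
step 18: ......
......
...oo.
..o...
..o.>.
...oo.
......
step 19: ......
......
...oo.
..o...
..o.o.
...ov.
......
step 20: ......
......
...oo.
..o...
..o.o.
...o.>
......
step 21: ......
......
...oo.
..o...
..o.o.
...o.o
.....v
step 22: ......
......
...oo.
..o...
..o.o.
...o.o
....<o
step 23: ......
......
...oo.
..o...
..o.o.
...o^o
....oo
step 24: ......
......
...oo.
..o...
..o.o.
...oo>
....oo
step 25: ......
......
...oo.
..o...
..o.o^
...oo.
....oo
step 26: ......
......
...oo.
..o...
>.o.oo
...oo.
....oo
step 27: ......
......
...oo.
..o...
o.o.oo
v..oo.
....oo
step 28: ......
......
...oo.
..o...
o.o.oo
o..oo<
....oo
step 29: ......
......
...oo.
..o...
o.o.o^
o..ooo
....oo
step 30: ......
......
...oo.
..o...
o.o.<.
o..ooo
....oo
step 31: ......
......
...oo.
..o...
o.o...
o..ovo
....oo
step 32: ......
......
...oo.
..o...
o.o...
o..o.>
....oo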